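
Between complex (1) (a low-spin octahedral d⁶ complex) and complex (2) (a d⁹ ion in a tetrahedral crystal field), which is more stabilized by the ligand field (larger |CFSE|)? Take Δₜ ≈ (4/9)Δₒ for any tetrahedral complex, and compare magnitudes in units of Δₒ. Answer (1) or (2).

(1): t2g^6 e_g^0, CFSE = -2.4Δₒ.
(2): Tetrahedral splitting is small, so the complex is high-spin; e⁴ t₂⁵, CFSE = -0.4Δₜ ≈ -0.18Δₒ.
So (1) has the larger |CFSE|.

(1)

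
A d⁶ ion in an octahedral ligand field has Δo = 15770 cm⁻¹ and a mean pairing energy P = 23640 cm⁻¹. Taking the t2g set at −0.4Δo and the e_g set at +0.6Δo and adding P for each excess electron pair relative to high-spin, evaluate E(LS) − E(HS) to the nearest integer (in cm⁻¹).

15740

In the high-spin limit (t2g^4 e_g^2) the orbital term is -0.4Δo = -6308 cm⁻¹, with no excess pairing.
For low-spin the configuration is t2g^6 e_g^0: orbital energy -2.4 × 15770 = -37848 cm⁻¹, and 2 additional pairs relative to high-spin add 47280 cm⁻¹, giving 9432 cm⁻¹.
The difference is 9432 − (-6308) = 15740 cm⁻¹, so high-spin lies lower.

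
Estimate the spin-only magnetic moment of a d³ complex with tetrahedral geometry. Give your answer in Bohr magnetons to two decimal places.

3.87 Bohr magnetons

Tetrahedral splitting is small, so the complex is high-spin.
Configuration: e^2 t2^1 → 3 unpaired electrons.
μ(spin-only) = √[3(3+2)] = √15 ≈ 3.87 Bohr magnetons.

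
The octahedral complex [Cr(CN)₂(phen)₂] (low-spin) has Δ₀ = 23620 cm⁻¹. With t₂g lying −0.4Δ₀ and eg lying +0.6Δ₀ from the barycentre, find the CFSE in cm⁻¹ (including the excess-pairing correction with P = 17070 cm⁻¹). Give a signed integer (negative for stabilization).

Ligand charges: 2×(-1) from CN⁻ and 2×(+0) from phen sum to -2; with overall charge +0, Cr is +2.
Cr²⁺: group 6, so d-count = 6 − 2 = 4.
Configuration: t₂g⁴ eg⁰.
The orbital stabilization is -1.6Δ₀ = -1.6 × 23620 = -37792 cm⁻¹.
High-spin d⁴ would be t₂g³ eg¹ with 0 pairs; low-spin has 1, so 1 excess pair costs +1P = +17070 cm⁻¹.
Net CFSE = -37792 + 17070 = -20722 cm⁻¹.

-20722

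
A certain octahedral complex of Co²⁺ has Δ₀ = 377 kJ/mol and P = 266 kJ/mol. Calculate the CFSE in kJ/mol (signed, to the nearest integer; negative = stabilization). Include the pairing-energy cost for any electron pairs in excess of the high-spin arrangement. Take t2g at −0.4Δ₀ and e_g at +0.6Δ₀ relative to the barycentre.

Co²⁺: group 9, so d-count = 9 − 2 = 7.
Here Δ₀ > P (377 > 266), so the low-spin state is favoured.
Filling d⁷ accordingly: t2g^6 e_g^1.
Orbital CFSE = -1.8Δ₀ = -1.8 × 377 = -679 kJ/mol.
Excess pairs vs high-spin: 3 − 2 = 1; pairing cost = +266 kJ/mol.
Net CFSE = -679 + 266 = -413 kJ/mol.

-413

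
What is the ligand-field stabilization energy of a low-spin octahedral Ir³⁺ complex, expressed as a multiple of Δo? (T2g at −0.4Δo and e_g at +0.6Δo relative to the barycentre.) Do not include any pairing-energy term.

Ir sits in group 9; removing 3 electrons leaves Ir³⁺ with 9 − 3 = 6 d electrons.
Configuration: t2g^6 e_g^0.
CFSE = 6(-0.4Δo) + 0(0.6Δo) = -2.4Δo + 0.0Δo = -2.4Δo.

-2.4 Δo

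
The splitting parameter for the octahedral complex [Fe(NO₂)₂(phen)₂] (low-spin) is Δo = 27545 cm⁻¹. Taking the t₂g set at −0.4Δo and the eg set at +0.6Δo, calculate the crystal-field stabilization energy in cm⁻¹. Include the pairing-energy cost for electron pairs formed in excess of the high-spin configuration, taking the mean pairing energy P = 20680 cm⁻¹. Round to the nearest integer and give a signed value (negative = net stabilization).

-24748

Ligand charges: 2×(-1) from NO₂⁻ and 2×(+0) from phen sum to -2; with overall charge +0, Fe is +2.
Fe²⁺: group 8, so d-count = 8 − 2 = 6.
The d⁶ electrons fill as t₂g⁶ eg⁰.
Orbital CFSE = 6(-0.4) + 0(0.6) = -2.4Δo = -2.4 × 27545 = -66108 cm⁻¹.
Relative to high-spin t₂g⁴ eg² (1 paired), the low-spin configuration has 2 additional pairs, contributing +2 × 20680 = +41360 cm⁻¹.
Combining: -66108 + 41360 = -24748 cm⁻¹.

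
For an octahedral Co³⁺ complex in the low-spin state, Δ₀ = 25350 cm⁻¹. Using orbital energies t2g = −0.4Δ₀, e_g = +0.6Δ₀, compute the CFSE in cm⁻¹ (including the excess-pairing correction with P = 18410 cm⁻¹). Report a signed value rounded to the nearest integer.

-24020

Co³⁺: group 9, so d-count = 9 − 3 = 6.
The d⁶ electrons fill as t2g^6 e_g^0.
CFSE(orbital) = 6×(-0.4Δ₀) + 0×(0.6Δ₀) = -2.4Δ₀; with Δ₀ = 25350 cm⁻¹ that is -60840 cm⁻¹.
Relative to high-spin t2g^4 e_g^2 (1 paired), the low-spin configuration has 2 additional pairs, contributing +2 × 18410 = +36820 cm⁻¹.
Net CFSE = -60840 + 36820 = -24020 cm⁻¹.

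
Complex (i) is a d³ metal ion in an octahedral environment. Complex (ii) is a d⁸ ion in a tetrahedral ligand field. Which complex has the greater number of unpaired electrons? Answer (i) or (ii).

(i): For octahedral d³ the high- and low-spin configurations coincide; t2g^3 e_g^0 → 3 unpaired.
(ii): Tetrahedral fields are weak (Δₜ ≈ 4/9 Δₒ), so electrons fill high-spin; e^4 t2^4 → 2 unpaired.
So (i) has more unpaired electrons.

(i)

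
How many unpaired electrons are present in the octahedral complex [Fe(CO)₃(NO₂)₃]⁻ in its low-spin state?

0

Ligand charges: 3×(+0) from CO and 3×(-1) from NO₂⁻ sum to -3; with overall charge -1, Fe is +2.
Group 8 minus oxidation state +2 gives a d⁶ configuration for Fe²⁺.
Configuration: t₂g⁶ eg⁰, giving 0 unpaired electrons.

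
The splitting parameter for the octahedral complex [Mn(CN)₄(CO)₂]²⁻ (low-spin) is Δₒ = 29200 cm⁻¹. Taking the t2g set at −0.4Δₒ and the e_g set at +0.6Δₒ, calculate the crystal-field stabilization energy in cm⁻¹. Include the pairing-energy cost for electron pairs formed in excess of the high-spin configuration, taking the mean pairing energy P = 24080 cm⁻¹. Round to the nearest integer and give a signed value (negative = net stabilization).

-10240

Ligand charges: 4×(-1) from CN⁻ and 2×(+0) from CO sum to -4; with overall charge -2, Mn is +2.
Group 7 minus oxidation state +2 gives a d⁵ configuration for Mn²⁺.
Electron filling gives t2g^5 e_g^0.
The orbital stabilization is -2.0Δₒ = -2.0 × 29200 = -58400 cm⁻¹.
High-spin d⁵ would be t2g^3 e_g^2 with 0 pairs; low-spin has 2, so 2 excess pairs cost +2P = +48160 cm⁻¹.
Net CFSE = -58400 + 48160 = -10240 cm⁻¹.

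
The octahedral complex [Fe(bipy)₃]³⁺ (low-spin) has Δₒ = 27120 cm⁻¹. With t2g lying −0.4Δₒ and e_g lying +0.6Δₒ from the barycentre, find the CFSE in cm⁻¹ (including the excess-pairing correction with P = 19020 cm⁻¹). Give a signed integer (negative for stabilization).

bipy is neutral, so the +3 overall charge sits on Fe: oxidation state +3.
Fe³⁺: group 8, so d-count = 8 − 3 = 5.
Configuration: t2g^5 e_g^0.
The orbital stabilization is -2.0Δₒ = -2.0 × 27120 = -54240 cm⁻¹.
High-spin d⁵ would be t2g^3 e_g^2 with 0 pairs; low-spin has 2, so 2 excess pairs cost +2P = +38040 cm⁻¹.
Net CFSE = -54240 + 38040 = -16200 cm⁻¹.

-16200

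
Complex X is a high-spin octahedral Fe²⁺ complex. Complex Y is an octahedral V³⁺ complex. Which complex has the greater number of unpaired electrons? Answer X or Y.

X: Fe sits in group 8; removing 2 electrons leaves Fe²⁺ with 8 − 2 = 6 d electrons; t₂g⁴ eg² → 4 unpaired.
Y: V³⁺: group 5, so d-count = 5 − 3 = 2; For octahedral d² the high- and low-spin configurations coincide; t2g^2 e_g^0 → 2 unpaired.
So X has more unpaired electrons.

X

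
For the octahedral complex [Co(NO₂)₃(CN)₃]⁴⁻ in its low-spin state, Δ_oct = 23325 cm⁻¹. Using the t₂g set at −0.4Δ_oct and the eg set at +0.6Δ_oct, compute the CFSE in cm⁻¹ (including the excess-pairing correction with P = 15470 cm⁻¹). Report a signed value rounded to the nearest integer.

Ligand charges: 3×(-1) from NO₂⁻ and 3×(-1) from CN⁻ sum to -6; with overall charge -4, Co is +2.
Group 9 minus oxidation state +2 gives a d⁷ configuration for Co²⁺.
Electron filling gives t₂g⁶ eg¹.
The orbital stabilization is -1.8Δ_oct = -1.8 × 23325 = -41985 cm⁻¹.
Relative to high-spin t₂g⁵ eg² (2 paired), the low-spin configuration has 1 additional pair, contributing +1 × 15470 = +15470 cm⁻¹.
Net CFSE = -41985 + 15470 = -26515 cm⁻¹.

-26515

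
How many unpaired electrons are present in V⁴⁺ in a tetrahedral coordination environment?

1

V⁴⁺: group 5, so d-count = 5 − 4 = 1.
Tetrahedral fields are weak (Δₜ ≈ 4/9 Δₒ), so electrons fill high-spin.
Configuration: e¹ t₂⁰, giving 1 unpaired electron.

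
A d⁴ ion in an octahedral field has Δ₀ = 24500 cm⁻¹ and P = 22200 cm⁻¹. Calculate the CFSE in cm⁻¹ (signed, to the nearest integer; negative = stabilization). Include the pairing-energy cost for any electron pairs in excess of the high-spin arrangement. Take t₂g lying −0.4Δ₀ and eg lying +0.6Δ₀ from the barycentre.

-17000

Since Δ₀ = 24500 cm⁻¹ > P = 22200 cm⁻¹, the complex adopts the low-spin configuration.
Filling d⁴ accordingly: t₂g⁴ eg⁰.
Orbital CFSE = -1.6Δ₀ = -1.6 × 24500 = -39200 cm⁻¹.
Excess pairs vs high-spin: 1 − 0 = 1; pairing cost = +22200 cm⁻¹.
Net CFSE = -39200 + 22200 = -17000 cm⁻¹.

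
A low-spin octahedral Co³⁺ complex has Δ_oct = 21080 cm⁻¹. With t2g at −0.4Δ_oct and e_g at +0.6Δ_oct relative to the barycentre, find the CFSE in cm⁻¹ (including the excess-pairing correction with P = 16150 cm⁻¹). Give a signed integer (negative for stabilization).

-18292

Co sits in group 9; removing 3 electrons leaves Co³⁺ with 9 − 3 = 6 d electrons.
Configuration: t2g^6 e_g^0.
Orbital CFSE = 6(-0.4) + 0(0.6) = -2.4Δ_oct = -2.4 × 21080 = -50592 cm⁻¹.
Pairing penalty: 3 pairs vs 1 in the high-spin reference → 2 extra × P = 32300 cm⁻¹.
Combining: -50592 + 32300 = -18292 cm⁻¹.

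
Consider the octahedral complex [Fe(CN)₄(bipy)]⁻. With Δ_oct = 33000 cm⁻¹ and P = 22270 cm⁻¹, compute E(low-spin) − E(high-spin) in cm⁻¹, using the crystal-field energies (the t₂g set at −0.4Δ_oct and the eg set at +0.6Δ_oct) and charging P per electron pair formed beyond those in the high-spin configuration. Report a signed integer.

Ligand charges: 4×(-1) from CN⁻ and 1×(+0) from bipy sum to -4; with overall charge -1, Fe is +3.
Group 8 minus oxidation state +3 gives a d⁵ configuration for Fe³⁺.
In the high-spin limit (t₂g³ eg²) the orbital term is 0.0Δ_oct = 0 cm⁻¹, with no excess pairing.
Low-spin: t₂g⁵ eg⁰, orbital CFSE = -2.0Δ_oct = -66000 cm⁻¹; plus 2 excess pairs × P = +44540 cm⁻¹; total -21460 cm⁻¹.
E(LS) − E(HS) = -21460 − (0) = -21460 cm⁻¹.

-21460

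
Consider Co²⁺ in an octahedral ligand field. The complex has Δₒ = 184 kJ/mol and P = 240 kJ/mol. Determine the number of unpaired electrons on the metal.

Co is in group 9, so Co²⁺ is d⁷ (9 − 2 = 7).
Δₒ < P, so pairing is avoided: the ground state is high-spin.
Filling d⁷ accordingly: t2g^5 e_g^2.
Unpaired electrons: 3.

3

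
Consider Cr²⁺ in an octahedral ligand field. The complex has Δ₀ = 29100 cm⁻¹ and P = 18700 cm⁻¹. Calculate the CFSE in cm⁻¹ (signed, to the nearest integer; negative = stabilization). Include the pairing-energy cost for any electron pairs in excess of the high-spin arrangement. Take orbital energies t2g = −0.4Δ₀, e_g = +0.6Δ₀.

Cr is in group 6, so Cr²⁺ is d⁴ (6 − 2 = 4).
Here Δ₀ > P (29100 > 18700), so the low-spin state is favoured.
That gives t2g^4 e_g^0.
Orbital CFSE = -1.6Δ₀ = -1.6 × 29100 = -46560 cm⁻¹.
Excess pairs vs high-spin: 1 − 0 = 1; pairing cost = +18700 cm⁻¹.
Net CFSE = -46560 + 18700 = -27860 cm⁻¹.

-27860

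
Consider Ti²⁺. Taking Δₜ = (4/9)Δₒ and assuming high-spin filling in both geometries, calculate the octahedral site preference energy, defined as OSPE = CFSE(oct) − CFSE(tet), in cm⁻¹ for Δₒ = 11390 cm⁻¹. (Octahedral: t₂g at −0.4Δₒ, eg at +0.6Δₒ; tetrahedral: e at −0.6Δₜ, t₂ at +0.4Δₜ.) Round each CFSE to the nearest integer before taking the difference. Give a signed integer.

-3037

Ti is in group 4, so Ti²⁺ is d² (4 − 2 = 2).
Octahedral (high-spin): t₂g² eg⁰, CFSE = 2(−0.4) + 0(+0.6) = -0.8Δₒ = -0.8 × 11390 = -9112 cm⁻¹.
Tetrahedral: e² t₂⁰, CFSE = 2(−0.6) + 0(+0.4) = -1.2Δₜ = -1.2 × (4/9) × 11390 = -6075 cm⁻¹.
OSPE = CFSE(oct) − CFSE(tet) = -9112 − (-6075) = -3037 cm⁻¹.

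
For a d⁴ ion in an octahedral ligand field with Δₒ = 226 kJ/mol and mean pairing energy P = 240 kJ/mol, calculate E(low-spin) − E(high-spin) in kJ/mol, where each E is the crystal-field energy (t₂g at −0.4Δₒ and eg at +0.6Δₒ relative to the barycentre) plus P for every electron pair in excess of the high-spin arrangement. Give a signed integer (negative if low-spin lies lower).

In the high-spin limit (t₂g³ eg¹) the orbital term is -0.6Δₒ = -136 kJ/mol, with no excess pairing.
For low-spin the configuration is t₂g⁴ eg⁰: orbital energy -1.6 × 226 = -362 kJ/mol, and 1 additional pair relative to high-spin adds 240 kJ/mol, giving -122 kJ/mol.
E(LS) − E(HS) = -122 − (-136) = 14 kJ/mol.

14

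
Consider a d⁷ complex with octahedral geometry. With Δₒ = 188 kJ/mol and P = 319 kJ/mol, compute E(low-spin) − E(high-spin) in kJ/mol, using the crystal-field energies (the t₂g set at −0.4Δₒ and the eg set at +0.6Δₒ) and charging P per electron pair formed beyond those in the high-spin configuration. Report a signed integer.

131

High-spin d⁷ fills as t₂g⁵ eg² with CFSE 5(−0.4) + 2(+0.6) = -0.8Δₒ = -150 kJ/mol.
Low-spin t₂g⁶ eg¹ gives -1.8Δₒ = -338 kJ/mol, but forming 1 extra pair costs 1P = 319 kJ/mol, so E(LS) = -338 + 319 = -19 kJ/mol.
Thus E(LS) − E(HS) = 131 kJ/mol.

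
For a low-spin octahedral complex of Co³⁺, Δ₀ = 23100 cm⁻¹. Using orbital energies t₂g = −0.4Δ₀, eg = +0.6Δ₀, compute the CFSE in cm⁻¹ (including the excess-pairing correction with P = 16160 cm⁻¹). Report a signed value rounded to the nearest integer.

-23120

Group 9 minus oxidation state +3 gives a d⁶ configuration for Co³⁺.
Electron filling gives t₂g⁶ eg⁰.
The orbital stabilization is -2.4Δ₀ = -2.4 × 23100 = -55440 cm⁻¹.
Relative to high-spin t₂g⁴ eg² (1 paired), the low-spin configuration has 2 additional pairs, contributing +2 × 16160 = +32320 cm⁻¹.
Combining: -55440 + 32320 = -23120 cm⁻¹.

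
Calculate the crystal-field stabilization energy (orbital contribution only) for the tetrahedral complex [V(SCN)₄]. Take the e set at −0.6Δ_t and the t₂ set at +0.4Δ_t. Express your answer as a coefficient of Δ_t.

-0.6 Δ_t

Each SCN⁻ contributes -1; 4 × (-1) = -4. With overall charge +0, V is in the +4 oxidation state.
V⁴⁺: group 5, so d-count = 5 − 4 = 1.
With tetrahedral geometry the complex is necessarily high-spin.
Configuration: e¹ t₂⁰.
CFSE = 1(-0.6Δ_t) + 0(0.4Δ_t) = -0.6Δ_t + 0.0Δ_t = -0.6Δ_t.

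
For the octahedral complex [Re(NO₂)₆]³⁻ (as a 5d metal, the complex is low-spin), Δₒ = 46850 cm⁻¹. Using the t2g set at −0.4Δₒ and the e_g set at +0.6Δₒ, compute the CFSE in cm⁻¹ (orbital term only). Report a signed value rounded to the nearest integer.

Each NO₂⁻ contributes -1; 6 × (-1) = -6. With overall charge -3, Re is in the +3 oxidation state.
Re is in group 7, so Re³⁺ is d⁴ (7 − 3 = 4).
The d⁴ electrons fill as t2g^4 e_g^0.
The orbital stabilization is -1.6Δₒ = -1.6 × 46850 = -74960 cm⁻¹.

-74960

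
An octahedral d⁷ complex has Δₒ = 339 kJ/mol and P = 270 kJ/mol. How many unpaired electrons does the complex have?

1

Here Δₒ > P (339 > 270), so the low-spin state is favoured.
Configuration: t2g^6 e_g^1.
Unpaired electrons: 1.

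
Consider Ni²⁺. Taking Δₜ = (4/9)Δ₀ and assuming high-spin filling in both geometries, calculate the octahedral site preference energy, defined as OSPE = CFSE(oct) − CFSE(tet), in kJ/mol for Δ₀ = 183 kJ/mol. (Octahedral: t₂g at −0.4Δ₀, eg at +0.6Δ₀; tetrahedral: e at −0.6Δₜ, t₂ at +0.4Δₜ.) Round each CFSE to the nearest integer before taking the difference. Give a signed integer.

Ni is in group 10, so Ni²⁺ is d⁸ (10 − 2 = 8).
Octahedral high-spin t₂g⁶ eg²: CFSE = -1.2 × 183 = -220 kJ/mol.
Tetrahedral e⁴ t₂⁴ gives -0.8Δₜ = -0.8 × (4/9) × 183 = -65 kJ/mol.
OSPE = CFSE(oct) − CFSE(tet) = -220 − (-65) = -155 kJ/mol.

-155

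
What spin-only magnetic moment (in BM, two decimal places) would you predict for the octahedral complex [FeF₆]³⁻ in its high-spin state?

5.92 BM

Each F⁻ contributes -1; 6 × (-1) = -6. With overall charge -3, Fe is in the +3 oxidation state.
Fe³⁺: group 8, so d-count = 8 − 3 = 5.
Configuration: t2g^3 e_g^2 → 5 unpaired electrons.
μ(spin-only) = √[5(5+2)] = √35 ≈ 5.92 BM.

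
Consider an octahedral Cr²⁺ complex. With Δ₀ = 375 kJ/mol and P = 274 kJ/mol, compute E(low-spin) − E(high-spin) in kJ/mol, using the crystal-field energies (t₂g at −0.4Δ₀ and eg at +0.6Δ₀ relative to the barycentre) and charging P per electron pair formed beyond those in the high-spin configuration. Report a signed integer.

-101

Cr sits in group 6; removing 2 electrons leaves Cr²⁺ with 6 − 2 = 4 d electrons.
High-spin: t₂g³ eg¹, CFSE = -0.6Δ₀ = -225 kJ/mol.
For low-spin the configuration is t₂g⁴ eg⁰: orbital energy -1.6 × 375 = -600 kJ/mol, and 1 additional pair relative to high-spin adds 274 kJ/mol, giving -326 kJ/mol.
The difference is -326 − (-225) = -101 kJ/mol, so low-spin lies lower.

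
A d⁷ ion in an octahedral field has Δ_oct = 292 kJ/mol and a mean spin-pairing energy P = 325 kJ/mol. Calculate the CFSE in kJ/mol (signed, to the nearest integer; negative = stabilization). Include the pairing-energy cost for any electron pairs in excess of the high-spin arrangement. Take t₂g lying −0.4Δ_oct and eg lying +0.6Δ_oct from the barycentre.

Since Δ_oct = 292 kJ/mol < P = 325 kJ/mol, the complex adopts the high-spin configuration.
Filling d⁷ accordingly: t₂g⁵ eg².
Orbital CFSE = -0.8Δ_oct = -0.8 × 292 = -234 kJ/mol.
High-spin has no excess pairs, so no pairing correction applies.

-234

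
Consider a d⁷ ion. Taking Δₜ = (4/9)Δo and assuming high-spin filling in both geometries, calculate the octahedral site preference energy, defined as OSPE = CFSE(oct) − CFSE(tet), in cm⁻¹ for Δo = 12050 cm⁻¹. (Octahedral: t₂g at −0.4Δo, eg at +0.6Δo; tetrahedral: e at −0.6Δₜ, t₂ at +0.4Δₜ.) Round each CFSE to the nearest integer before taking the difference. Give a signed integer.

In an octahedral site d⁷ (HS) is t₂g⁵ eg², giving CFSE(oct) = -0.8Δo = -9640 cm⁻¹.
In a tetrahedral site the filling is e⁴ t₂³: CFSE(tet) = -1.2Δₜ = -1.2 × (4/9)(12050) = -6427 cm⁻¹.
OSPE = CFSE(oct) − CFSE(tet) = -9640 − (-6427) = -3213 cm⁻¹.

-3213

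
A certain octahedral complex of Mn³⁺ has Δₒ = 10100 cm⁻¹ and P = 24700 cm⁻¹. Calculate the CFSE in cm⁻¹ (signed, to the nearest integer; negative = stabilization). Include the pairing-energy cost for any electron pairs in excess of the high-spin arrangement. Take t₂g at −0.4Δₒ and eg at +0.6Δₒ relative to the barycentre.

Group 7 minus oxidation state +3 gives a d⁴ configuration for Mn³⁺.
With Δₒ < P the complex is high-spin.
Filling d⁴ accordingly: t₂g³ eg¹.
Orbital CFSE = -0.6Δₒ = -0.6 × 10100 = -6060 cm⁻¹.
High-spin has no excess pairs, so no pairing correction applies.

-6060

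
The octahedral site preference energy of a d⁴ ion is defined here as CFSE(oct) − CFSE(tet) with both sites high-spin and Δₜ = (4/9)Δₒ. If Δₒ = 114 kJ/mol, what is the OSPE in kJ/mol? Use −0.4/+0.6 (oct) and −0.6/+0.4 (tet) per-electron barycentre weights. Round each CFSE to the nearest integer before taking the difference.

-48

Octahedral high-spin t₂g³ eg¹: CFSE = -0.6 × 114 = -68 kJ/mol.
In a tetrahedral site the filling is e² t₂²: CFSE(tet) = -0.4Δₜ = -0.4 × (4/9)(114) = -20 kJ/mol.
Subtracting, OSPE = -68 − (-20) = -48 kJ/mol.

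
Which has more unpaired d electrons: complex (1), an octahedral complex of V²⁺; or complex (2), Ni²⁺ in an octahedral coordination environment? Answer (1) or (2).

(1)

(1): V²⁺: group 5, so d-count = 5 − 2 = 3; For octahedral d³ the high- and low-spin configurations coincide; t2g^3 e_g^0 → 3 unpaired.
(2): Ni²⁺: group 10, so d-count = 10 − 2 = 8; t₂g⁶ eg² → 2 unpaired.
So (1) has more unpaired electrons.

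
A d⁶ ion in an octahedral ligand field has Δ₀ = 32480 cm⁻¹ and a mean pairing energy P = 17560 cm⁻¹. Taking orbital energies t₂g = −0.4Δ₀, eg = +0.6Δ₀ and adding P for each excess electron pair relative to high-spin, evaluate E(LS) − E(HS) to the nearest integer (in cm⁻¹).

-29840

High-spin: t₂g⁴ eg², CFSE = -0.4Δ₀ = -12992 cm⁻¹.
For low-spin the configuration is t₂g⁶ eg⁰: orbital energy -2.4 × 32480 = -77952 cm⁻¹, and 2 additional pairs relative to high-spin add 35120 cm⁻¹, giving -42832 cm⁻¹.
E(LS) − E(HS) = -42832 − (-12992) = -29840 cm⁻¹.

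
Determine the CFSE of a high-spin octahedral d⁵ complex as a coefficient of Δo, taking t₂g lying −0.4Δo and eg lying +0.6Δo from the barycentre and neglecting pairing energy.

Configuration: t₂g³ eg².
CFSE = 3(-0.4Δo) + 2(0.6Δo) = -1.2Δo + 1.2Δo = 0.0Δo.

0.0 Δo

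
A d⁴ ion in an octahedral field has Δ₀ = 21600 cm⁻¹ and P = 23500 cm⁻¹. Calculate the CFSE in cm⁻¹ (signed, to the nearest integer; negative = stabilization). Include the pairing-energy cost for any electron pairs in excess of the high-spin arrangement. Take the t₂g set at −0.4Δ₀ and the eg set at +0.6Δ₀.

Δ₀ < P, so pairing is avoided: the ground state is high-spin.
Filling d⁴ accordingly: t₂g³ eg¹.
Orbital CFSE = -0.6Δ₀ = -0.6 × 21600 = -12960 cm⁻¹.
High-spin has no excess pairs, so no pairing correction applies.

-12960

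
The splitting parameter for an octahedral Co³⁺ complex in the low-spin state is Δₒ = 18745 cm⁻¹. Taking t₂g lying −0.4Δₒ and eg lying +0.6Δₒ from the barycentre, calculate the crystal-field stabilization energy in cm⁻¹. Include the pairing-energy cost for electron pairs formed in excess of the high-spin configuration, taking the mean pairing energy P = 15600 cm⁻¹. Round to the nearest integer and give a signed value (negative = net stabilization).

Co sits in group 9; removing 3 electrons leaves Co³⁺ with 9 − 3 = 6 d electrons.
Electron filling gives t₂g⁶ eg⁰.
Orbital CFSE = 6(-0.4) + 0(0.6) = -2.4Δₒ = -2.4 × 18745 = -44988 cm⁻¹.
Relative to high-spin t₂g⁴ eg² (1 paired), the low-spin configuration has 2 additional pairs, contributing +2 × 15600 = +31200 cm⁻¹.
Overall CFSE = -44988 + 31200 = -13788 cm⁻¹.

-13788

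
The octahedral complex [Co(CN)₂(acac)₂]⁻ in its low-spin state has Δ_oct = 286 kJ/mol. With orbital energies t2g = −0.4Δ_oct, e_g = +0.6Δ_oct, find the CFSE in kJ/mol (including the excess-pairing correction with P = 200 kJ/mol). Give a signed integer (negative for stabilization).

-286

Ligand charges: 2×(-1) from CN⁻ and 2×(-1) from acac⁻ sum to -4; with overall charge -1, Co is +3.
Group 9 minus oxidation state +3 gives a d⁶ configuration for Co³⁺.
Configuration: t2g^6 e_g^0.
CFSE(orbital) = 6×(-0.4Δ_oct) + 0×(0.6Δ_oct) = -2.4Δ_oct; with Δ_oct = 286 kJ/mol that is -686 kJ/mol.
Relative to high-spin t2g^4 e_g^2 (1 paired), the low-spin configuration has 2 additional pairs, contributing +2 × 200 = +400 kJ/mol.
Overall CFSE = -686 + 400 = -286 kJ/mol.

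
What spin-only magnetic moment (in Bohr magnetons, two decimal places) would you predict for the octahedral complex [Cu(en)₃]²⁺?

1.73 Bohr magnetons

en is neutral, so the +2 overall charge sits on Cu: oxidation state +2.
Cu²⁺: group 11, so d-count = 11 − 2 = 9.
Configuration: t2g^6 e_g^3 → 1 unpaired electron.
μ(spin-only) = √[1(1+2)] = √3 ≈ 1.73 Bohr magnetons.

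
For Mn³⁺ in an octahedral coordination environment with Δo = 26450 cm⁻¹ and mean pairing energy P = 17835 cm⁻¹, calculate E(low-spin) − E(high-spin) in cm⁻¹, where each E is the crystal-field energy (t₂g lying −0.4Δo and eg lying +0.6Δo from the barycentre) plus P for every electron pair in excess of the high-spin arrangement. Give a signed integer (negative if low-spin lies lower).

-8615

Mn³⁺: group 7, so d-count = 7 − 3 = 4.
High-spin: t₂g³ eg¹, CFSE = -0.6Δo = -15870 cm⁻¹.
For low-spin the configuration is t₂g⁴ eg⁰: orbital energy -1.6 × 26450 = -42320 cm⁻¹, and 1 additional pair relative to high-spin adds 17835 cm⁻¹, giving -24485 cm⁻¹.
Thus E(LS) − E(HS) = -8615 cm⁻¹.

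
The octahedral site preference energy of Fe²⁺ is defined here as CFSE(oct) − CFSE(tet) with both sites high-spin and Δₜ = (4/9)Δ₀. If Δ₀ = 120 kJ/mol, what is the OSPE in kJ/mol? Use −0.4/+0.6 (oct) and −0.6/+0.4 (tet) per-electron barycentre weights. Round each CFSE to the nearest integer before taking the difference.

-16

Group 8 minus oxidation state +2 gives a d⁶ configuration for Fe²⁺.
Octahedral high-spin t₂g⁴ eg²: CFSE = -0.4 × 120 = -48 kJ/mol.
Tetrahedral: e³ t₂³, CFSE = 3(−0.6) + 3(+0.4) = -0.6Δₜ = -0.6 × (4/9) × 120 = -32 kJ/mol.
OSPE = CFSE(oct) − CFSE(tet) = -48 − (-32) = -16 kJ/mol.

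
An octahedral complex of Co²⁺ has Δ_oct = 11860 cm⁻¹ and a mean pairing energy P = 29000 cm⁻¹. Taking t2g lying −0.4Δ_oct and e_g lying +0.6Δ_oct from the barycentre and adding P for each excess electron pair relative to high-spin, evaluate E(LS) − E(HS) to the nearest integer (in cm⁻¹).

17140

Co sits in group 9; removing 2 electrons leaves Co²⁺ with 9 − 2 = 7 d electrons.
In the high-spin limit (t2g^5 e_g^2) the orbital term is -0.8Δ_oct = -9488 cm⁻¹, with no excess pairing.
For low-spin the configuration is t2g^6 e_g^1: orbital energy -1.8 × 11860 = -21348 cm⁻¹, and 1 additional pair relative to high-spin adds 29000 cm⁻¹, giving 7652 cm⁻¹.
The difference is 7652 − (-9488) = 17140 cm⁻¹, so high-spin lies lower.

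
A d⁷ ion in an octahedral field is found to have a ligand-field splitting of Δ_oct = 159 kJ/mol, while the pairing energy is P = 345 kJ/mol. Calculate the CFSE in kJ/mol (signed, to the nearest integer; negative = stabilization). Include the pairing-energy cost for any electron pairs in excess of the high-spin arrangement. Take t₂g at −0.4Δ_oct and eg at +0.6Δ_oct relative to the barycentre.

-127

With Δ_oct < P the complex is high-spin.
Configuration: t₂g⁵ eg².
Orbital CFSE = -0.8Δ_oct = -0.8 × 159 = -127 kJ/mol.
High-spin has no excess pairs, so no pairing correction applies.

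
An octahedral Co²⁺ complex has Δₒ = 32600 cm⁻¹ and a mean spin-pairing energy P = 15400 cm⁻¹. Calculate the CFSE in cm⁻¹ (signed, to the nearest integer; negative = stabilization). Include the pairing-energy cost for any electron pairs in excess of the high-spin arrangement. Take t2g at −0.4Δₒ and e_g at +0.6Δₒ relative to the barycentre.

Co is in group 9, so Co²⁺ is d⁷ (9 − 2 = 7).
With Δₒ > P the complex is low-spin.
Configuration: t2g^6 e_g^1.
Orbital CFSE = -1.8Δₒ = -1.8 × 32600 = -58680 cm⁻¹.
Excess pairs vs high-spin: 3 − 2 = 1; pairing cost = +15400 cm⁻¹.
Net CFSE = -58680 + 15400 = -43280 cm⁻¹.

-43280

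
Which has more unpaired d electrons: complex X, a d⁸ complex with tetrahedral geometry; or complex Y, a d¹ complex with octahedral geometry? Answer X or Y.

X

X: Tetrahedral fields are weak (Δₜ ≈ 4/9 Δₒ), so electrons fill high-spin; e⁴ t₂⁴ → 2 unpaired.
Y: t₂g¹ eg⁰ → 1 unpaired.
So X has more unpaired electrons.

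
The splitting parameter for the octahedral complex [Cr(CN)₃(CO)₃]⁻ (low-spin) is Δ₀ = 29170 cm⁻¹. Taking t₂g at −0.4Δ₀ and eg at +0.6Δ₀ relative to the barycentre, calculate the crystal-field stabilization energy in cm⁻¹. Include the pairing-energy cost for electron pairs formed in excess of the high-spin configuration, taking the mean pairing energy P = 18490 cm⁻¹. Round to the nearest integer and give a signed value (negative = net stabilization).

-28182

Ligand charges: 3×(-1) from CN⁻ and 3×(+0) from CO sum to -3; with overall charge -1, Cr is +2.
Cr²⁺: group 6, so d-count = 6 − 2 = 4.
Electron filling gives t₂g⁴ eg⁰.
The orbital stabilization is -1.6Δ₀ = -1.6 × 29170 = -46672 cm⁻¹.
Relative to high-spin t₂g³ eg¹ (0 paired), the low-spin configuration has 1 additional pair, contributing +1 × 18490 = +18490 cm⁻¹.
Combining: -46672 + 18490 = -28182 cm⁻¹.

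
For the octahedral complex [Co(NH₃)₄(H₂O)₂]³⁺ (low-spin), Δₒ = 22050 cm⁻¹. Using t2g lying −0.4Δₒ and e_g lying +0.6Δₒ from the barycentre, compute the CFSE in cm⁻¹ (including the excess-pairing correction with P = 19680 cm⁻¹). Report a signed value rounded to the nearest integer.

Ligand charges: 4×(+0) from NH₃ and 2×(+0) from H₂O sum to +0; with overall charge +3, Co is +3.
Co sits in group 9; removing 3 electrons leaves Co³⁺ with 9 − 3 = 6 d electrons.
The d⁶ electrons fill as t2g^6 e_g^0.
The orbital stabilization is -2.4Δₒ = -2.4 × 22050 = -52920 cm⁻¹.
Relative to high-spin t2g^4 e_g^2 (1 paired), the low-spin configuration has 2 additional pairs, contributing +2 × 19680 = +39360 cm⁻¹.
Overall CFSE = -52920 + 39360 = -13560 cm⁻¹.

-13560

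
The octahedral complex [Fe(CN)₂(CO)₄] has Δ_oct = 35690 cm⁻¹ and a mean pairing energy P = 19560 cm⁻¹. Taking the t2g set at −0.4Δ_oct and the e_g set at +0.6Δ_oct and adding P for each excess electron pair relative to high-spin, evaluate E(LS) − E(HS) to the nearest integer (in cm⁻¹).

-32260

Ligand charges: 2×(-1) from CN⁻ and 4×(+0) from CO sum to -2; with overall charge +0, Fe is +2.
Fe sits in group 8; removing 2 electrons leaves Fe²⁺ with 8 − 2 = 6 d electrons.
High-spin: t2g^4 e_g^2, CFSE = -0.4Δ_oct = -14276 cm⁻¹.
Low-spin: t2g^6 e_g^0, orbital CFSE = -2.4Δ_oct = -85656 cm⁻¹; plus 2 excess pairs × P = +39120 cm⁻¹; total -46536 cm⁻¹.
The difference is -46536 − (-14276) = -32260 cm⁻¹, so low-spin lies lower.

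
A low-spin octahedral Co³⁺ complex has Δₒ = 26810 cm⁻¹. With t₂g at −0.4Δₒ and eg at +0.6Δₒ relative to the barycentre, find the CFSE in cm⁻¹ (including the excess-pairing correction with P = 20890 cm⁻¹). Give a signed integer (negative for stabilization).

-22564

Co is in group 9, so Co³⁺ is d⁶ (9 − 3 = 6).
Configuration: t₂g⁶ eg⁰.
Orbital CFSE = 6(-0.4) + 0(0.6) = -2.4Δₒ = -2.4 × 26810 = -64344 cm⁻¹.
High-spin d⁶ would be t₂g⁴ eg² with 1 pair; low-spin has 3, so 2 excess pairs cost +2P = +41780 cm⁻¹.
Net CFSE = -64344 + 41780 = -22564 cm⁻¹.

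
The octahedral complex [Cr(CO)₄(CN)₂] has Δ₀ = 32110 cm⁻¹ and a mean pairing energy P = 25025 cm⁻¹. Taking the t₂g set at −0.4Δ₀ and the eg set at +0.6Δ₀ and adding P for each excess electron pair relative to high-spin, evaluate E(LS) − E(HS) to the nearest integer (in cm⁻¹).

-7085

Ligand charges: 4×(+0) from CO and 2×(-1) from CN⁻ sum to -2; with overall charge +0, Cr is +2.
Group 6 minus oxidation state +2 gives a d⁴ configuration for Cr²⁺.
In the high-spin limit (t₂g³ eg¹) the orbital term is -0.6Δ₀ = -19266 cm⁻¹, with no excess pairing.
Low-spin: t₂g⁴ eg⁰, orbital CFSE = -1.6Δ₀ = -51376 cm⁻¹; plus 1 excess pair × P = +25025 cm⁻¹; total -26351 cm⁻¹.
The difference is -26351 − (-19266) = -7085 cm⁻¹, so low-spin lies lower.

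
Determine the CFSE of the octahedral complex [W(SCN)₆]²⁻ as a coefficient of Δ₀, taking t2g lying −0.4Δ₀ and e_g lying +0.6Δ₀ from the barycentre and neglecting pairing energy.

Each SCN⁻ contributes -1; 6 × (-1) = -6. With overall charge -2, W is in the +4 oxidation state.
Group 6 minus oxidation state +4 gives a d² configuration for W⁴⁺.
Configuration: t2g^2 e_g^0.
CFSE = 2(-0.4Δ₀) + 0(0.6Δ₀) = -0.8Δ₀ + 0.0Δ₀ = -0.8Δ₀.

-0.8 Δ₀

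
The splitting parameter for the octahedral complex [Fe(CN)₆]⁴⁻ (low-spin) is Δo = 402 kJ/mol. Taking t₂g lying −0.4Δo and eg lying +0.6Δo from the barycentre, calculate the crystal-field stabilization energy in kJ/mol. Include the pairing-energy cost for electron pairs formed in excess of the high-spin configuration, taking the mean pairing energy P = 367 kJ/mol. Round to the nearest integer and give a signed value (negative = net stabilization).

Each CN⁻ contributes -1; 6 × (-1) = -6. With overall charge -4, Fe is in the +2 oxidation state.
Fe²⁺: group 8, so d-count = 8 − 2 = 6.
Electron filling gives t₂g⁶ eg⁰.
The orbital stabilization is -2.4Δo = -2.4 × 402 = -965 kJ/mol.
Pairing penalty: 3 pairs vs 1 in the high-spin reference → 2 extra × P = 734 kJ/mol.
Net CFSE = -965 + 734 = -231 kJ/mol.

-231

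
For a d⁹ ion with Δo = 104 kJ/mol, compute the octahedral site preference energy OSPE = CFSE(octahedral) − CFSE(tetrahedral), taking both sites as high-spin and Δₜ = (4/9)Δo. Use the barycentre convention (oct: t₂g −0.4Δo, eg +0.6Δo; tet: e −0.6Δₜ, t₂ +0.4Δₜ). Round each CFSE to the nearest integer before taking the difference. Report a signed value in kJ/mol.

-44

In an octahedral site d⁹ (HS) is t₂g⁶ eg³, giving CFSE(oct) = -0.6Δo = -62 kJ/mol.
Tetrahedral e⁴ t₂⁵ gives -0.4Δₜ = -0.4 × (4/9) × 104 = -18 kJ/mol.
OSPE = CFSE(oct) − CFSE(tet) = -62 − (-18) = -44 kJ/mol.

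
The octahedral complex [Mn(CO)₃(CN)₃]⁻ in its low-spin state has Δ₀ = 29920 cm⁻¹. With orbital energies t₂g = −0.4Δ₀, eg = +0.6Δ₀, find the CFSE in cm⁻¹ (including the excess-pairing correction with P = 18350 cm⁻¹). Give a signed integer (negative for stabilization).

Ligand charges: 3×(+0) from CO and 3×(-1) from CN⁻ sum to -3; with overall charge -1, Mn is +2.
Mn sits in group 7; removing 2 electrons leaves Mn²⁺ with 7 − 2 = 5 d electrons.
Configuration: t₂g⁵ eg⁰.
The orbital stabilization is -2.0Δ₀ = -2.0 × 29920 = -59840 cm⁻¹.
High-spin d⁵ would be t₂g³ eg² with 0 pairs; low-spin has 2, so 2 excess pairs cost +2P = +36700 cm⁻¹.
Combining: -59840 + 36700 = -23140 cm⁻¹.

-23140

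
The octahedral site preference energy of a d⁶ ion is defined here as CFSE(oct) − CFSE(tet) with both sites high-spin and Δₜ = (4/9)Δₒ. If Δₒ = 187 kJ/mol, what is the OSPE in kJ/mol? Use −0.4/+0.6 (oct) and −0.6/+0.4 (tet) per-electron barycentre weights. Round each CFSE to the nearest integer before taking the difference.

Octahedral (high-spin): t2g^4 e_g^2, CFSE = 4(−0.4) + 2(+0.6) = -0.4Δₒ = -0.4 × 187 = -75 kJ/mol.
Tetrahedral: e^3 t2^3, CFSE = 3(−0.6) + 3(+0.4) = -0.6Δₜ = -0.6 × (4/9) × 187 = -50 kJ/mol.
OSPE = -75 − (-50) = -25 kJ/mol.

-25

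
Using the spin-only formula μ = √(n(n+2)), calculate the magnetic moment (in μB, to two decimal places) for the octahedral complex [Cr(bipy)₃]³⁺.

bipy is neutral, so the +3 overall charge sits on Cr: oxidation state +3.
Cr sits in group 6; removing 3 electrons leaves Cr³⁺ with 6 − 3 = 3 d electrons.
Configuration: t₂g³ eg⁰ → 3 unpaired electrons.
μ(spin-only) = √[3(3+2)] = √15 ≈ 3.87 μB.

3.87 μB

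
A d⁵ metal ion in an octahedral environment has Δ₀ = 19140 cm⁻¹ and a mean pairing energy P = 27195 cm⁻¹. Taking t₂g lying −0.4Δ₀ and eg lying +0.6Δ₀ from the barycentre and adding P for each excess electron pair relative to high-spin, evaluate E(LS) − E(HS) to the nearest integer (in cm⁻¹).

High-spin d⁵ fills as t₂g³ eg² with CFSE 3(−0.4) + 2(+0.6) = 0.0Δ₀ = 0 cm⁻¹.
Low-spin: t₂g⁵ eg⁰, orbital CFSE = -2.0Δ₀ = -38280 cm⁻¹; plus 2 excess pairs × P = +54390 cm⁻¹; total 16110 cm⁻¹.
E(LS) − E(HS) = 16110 − (0) = 16110 cm⁻¹.

16110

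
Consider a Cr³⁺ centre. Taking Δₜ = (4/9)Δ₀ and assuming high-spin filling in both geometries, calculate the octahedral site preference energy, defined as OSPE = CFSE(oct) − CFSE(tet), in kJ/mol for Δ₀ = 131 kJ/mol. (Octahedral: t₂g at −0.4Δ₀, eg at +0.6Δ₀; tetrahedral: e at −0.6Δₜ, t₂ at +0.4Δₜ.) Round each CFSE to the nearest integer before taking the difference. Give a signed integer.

Group 6 minus oxidation state +3 gives a d³ configuration for Cr³⁺.
Octahedral high-spin t₂g³ eg⁰: CFSE = -1.2 × 131 = -157 kJ/mol.
In a tetrahedral site the filling is e² t₂¹: CFSE(tet) = -0.8Δₜ = -0.8 × (4/9)(131) = -47 kJ/mol.
OSPE = -157 − (-47) = -110 kJ/mol.

-110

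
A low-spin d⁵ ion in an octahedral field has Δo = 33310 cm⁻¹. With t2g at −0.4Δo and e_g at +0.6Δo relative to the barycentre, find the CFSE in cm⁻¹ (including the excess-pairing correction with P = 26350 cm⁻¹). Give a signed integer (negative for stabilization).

-13920

Configuration: t2g^5 e_g^0.
The orbital stabilization is -2.0Δo = -2.0 × 33310 = -66620 cm⁻¹.
Relative to high-spin t2g^3 e_g^2 (0 paired), the low-spin configuration has 2 additional pairs, contributing +2 × 26350 = +52700 cm⁻¹.
Combining: -66620 + 52700 = -13920 cm⁻¹.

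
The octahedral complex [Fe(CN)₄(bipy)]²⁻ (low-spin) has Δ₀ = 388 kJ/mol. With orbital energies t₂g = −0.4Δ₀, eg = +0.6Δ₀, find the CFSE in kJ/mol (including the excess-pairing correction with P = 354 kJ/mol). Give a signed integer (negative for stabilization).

-223

Ligand charges: 4×(-1) from CN⁻ and 1×(+0) from bipy sum to -4; with overall charge -2, Fe is +2.
Fe is in group 8, so Fe²⁺ is d⁶ (8 − 2 = 6).
Electron filling gives t₂g⁶ eg⁰.
The orbital stabilization is -2.4Δ₀ = -2.4 × 388 = -931 kJ/mol.
High-spin d⁶ would be t₂g⁴ eg² with 1 pair; low-spin has 3, so 2 excess pairs cost +2P = +708 kJ/mol.
Combining: -931 + 708 = -223 kJ/mol.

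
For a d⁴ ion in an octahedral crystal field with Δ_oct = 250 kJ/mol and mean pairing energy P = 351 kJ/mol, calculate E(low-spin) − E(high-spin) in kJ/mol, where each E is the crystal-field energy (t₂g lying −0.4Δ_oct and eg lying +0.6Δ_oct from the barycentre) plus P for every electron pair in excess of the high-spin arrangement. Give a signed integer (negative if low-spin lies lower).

101

In the high-spin limit (t₂g³ eg¹) the orbital term is -0.6Δ_oct = -150 kJ/mol, with no excess pairing.
Low-spin t₂g⁴ eg⁰ gives -1.6Δ_oct = -400 kJ/mol, but forming 1 extra pair costs 1P = 351 kJ/mol, so E(LS) = -400 + 351 = -49 kJ/mol.
The difference is -49 − (-150) = 101 kJ/mol, so high-spin lies lower.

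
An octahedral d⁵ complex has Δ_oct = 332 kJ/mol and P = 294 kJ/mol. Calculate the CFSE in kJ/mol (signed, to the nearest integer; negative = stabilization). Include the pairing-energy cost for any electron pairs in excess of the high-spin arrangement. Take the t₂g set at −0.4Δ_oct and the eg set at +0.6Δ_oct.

Since Δ_oct = 332 kJ/mol > P = 294 kJ/mol, the complex adopts the low-spin configuration.
Configuration: t₂g⁵ eg⁰.
Orbital CFSE = -2.0Δ_oct = -2.0 × 332 = -664 kJ/mol.
Excess pairs vs high-spin: 2 − 0 = 2; pairing cost = +588 kJ/mol.
Net CFSE = -664 + 588 = -76 kJ/mol.

-76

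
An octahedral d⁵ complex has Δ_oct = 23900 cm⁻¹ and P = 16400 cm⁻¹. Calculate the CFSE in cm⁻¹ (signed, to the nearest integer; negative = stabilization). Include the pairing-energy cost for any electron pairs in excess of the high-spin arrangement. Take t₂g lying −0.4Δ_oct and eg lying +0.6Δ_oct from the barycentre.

With Δ_oct > P the complex is low-spin.
That gives t₂g⁵ eg⁰.
Orbital CFSE = -2.0Δ_oct = -2.0 × 23900 = -47800 cm⁻¹.
Excess pairs vs high-spin: 2 − 0 = 2; pairing cost = +32800 cm⁻¹.
Net CFSE = -47800 + 32800 = -15000 cm⁻¹.

-15000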